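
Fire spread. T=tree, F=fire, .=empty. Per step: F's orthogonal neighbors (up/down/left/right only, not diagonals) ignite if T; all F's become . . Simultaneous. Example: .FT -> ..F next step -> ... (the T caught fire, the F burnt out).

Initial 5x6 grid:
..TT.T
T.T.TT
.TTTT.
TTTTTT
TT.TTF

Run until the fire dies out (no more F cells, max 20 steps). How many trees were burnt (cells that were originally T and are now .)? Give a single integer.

Step 1: +2 fires, +1 burnt (F count now 2)
Step 2: +2 fires, +2 burnt (F count now 2)
Step 3: +2 fires, +2 burnt (F count now 2)
Step 4: +3 fires, +2 burnt (F count now 3)
Step 5: +3 fires, +3 burnt (F count now 3)
Step 6: +5 fires, +3 burnt (F count now 5)
Step 7: +2 fires, +5 burnt (F count now 2)
Step 8: +1 fires, +2 burnt (F count now 1)
Step 9: +0 fires, +1 burnt (F count now 0)
Fire out after step 9
Initially T: 21, now '.': 29
Total burnt (originally-T cells now '.'): 20

Answer: 20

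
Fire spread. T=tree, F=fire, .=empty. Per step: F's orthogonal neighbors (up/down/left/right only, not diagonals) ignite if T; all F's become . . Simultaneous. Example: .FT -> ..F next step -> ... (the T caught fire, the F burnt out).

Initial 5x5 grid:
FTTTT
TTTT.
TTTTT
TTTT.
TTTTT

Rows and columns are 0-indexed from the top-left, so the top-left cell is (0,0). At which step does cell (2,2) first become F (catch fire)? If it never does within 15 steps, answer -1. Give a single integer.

Step 1: cell (2,2)='T' (+2 fires, +1 burnt)
Step 2: cell (2,2)='T' (+3 fires, +2 burnt)
Step 3: cell (2,2)='T' (+4 fires, +3 burnt)
Step 4: cell (2,2)='F' (+5 fires, +4 burnt)
  -> target ignites at step 4
Step 5: cell (2,2)='.' (+3 fires, +5 burnt)
Step 6: cell (2,2)='.' (+3 fires, +3 burnt)
Step 7: cell (2,2)='.' (+1 fires, +3 burnt)
Step 8: cell (2,2)='.' (+1 fires, +1 burnt)
Step 9: cell (2,2)='.' (+0 fires, +1 burnt)
  fire out at step 9

4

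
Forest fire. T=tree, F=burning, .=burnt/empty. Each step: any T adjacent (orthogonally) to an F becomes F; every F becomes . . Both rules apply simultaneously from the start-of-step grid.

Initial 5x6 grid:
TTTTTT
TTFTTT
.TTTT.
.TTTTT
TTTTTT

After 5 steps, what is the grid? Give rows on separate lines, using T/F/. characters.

Step 1: 4 trees catch fire, 1 burn out
  TTFTTT
  TF.FTT
  .TFTT.
  .TTTTT
  TTTTTT
Step 2: 7 trees catch fire, 4 burn out
  TF.FTT
  F...FT
  .F.FT.
  .TFTTT
  TTTTTT
Step 3: 7 trees catch fire, 7 burn out
  F...FT
  .....F
  ....F.
  .F.FTT
  TTFTTT
Step 4: 4 trees catch fire, 7 burn out
  .....F
  ......
  ......
  ....FT
  TF.FTT
Step 5: 3 trees catch fire, 4 burn out
  ......
  ......
  ......
  .....F
  F...FT

......
......
......
.....F
F...FT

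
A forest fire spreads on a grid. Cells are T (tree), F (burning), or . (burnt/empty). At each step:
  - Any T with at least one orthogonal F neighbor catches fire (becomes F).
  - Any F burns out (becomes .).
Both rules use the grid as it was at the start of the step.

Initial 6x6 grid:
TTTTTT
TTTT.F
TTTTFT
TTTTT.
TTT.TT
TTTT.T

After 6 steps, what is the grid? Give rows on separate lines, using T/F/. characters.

Step 1: 4 trees catch fire, 2 burn out
  TTTTTF
  TTTT..
  TTTF.F
  TTTTF.
  TTT.TT
  TTTT.T
Step 2: 5 trees catch fire, 4 burn out
  TTTTF.
  TTTF..
  TTF...
  TTTF..
  TTT.FT
  TTTT.T
Step 3: 5 trees catch fire, 5 burn out
  TTTF..
  TTF...
  TF....
  TTF...
  TTT..F
  TTTT.T
Step 4: 6 trees catch fire, 5 burn out
  TTF...
  TF....
  F.....
  TF....
  TTF...
  TTTT.F
Step 5: 5 trees catch fire, 6 burn out
  TF....
  F.....
  ......
  F.....
  TF....
  TTFT..
Step 6: 4 trees catch fire, 5 burn out
  F.....
  ......
  ......
  ......
  F.....
  TF.F..

F.....
......
......
......
F.....
TF.F..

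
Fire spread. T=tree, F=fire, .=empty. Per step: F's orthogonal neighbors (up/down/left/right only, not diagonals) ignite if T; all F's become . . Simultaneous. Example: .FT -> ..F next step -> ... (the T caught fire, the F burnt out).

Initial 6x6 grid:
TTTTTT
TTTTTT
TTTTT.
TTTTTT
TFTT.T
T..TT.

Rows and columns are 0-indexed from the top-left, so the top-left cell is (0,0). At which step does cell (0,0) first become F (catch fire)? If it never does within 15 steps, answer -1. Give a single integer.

Step 1: cell (0,0)='T' (+3 fires, +1 burnt)
Step 2: cell (0,0)='T' (+5 fires, +3 burnt)
Step 3: cell (0,0)='T' (+5 fires, +5 burnt)
Step 4: cell (0,0)='T' (+6 fires, +5 burnt)
Step 5: cell (0,0)='F' (+5 fires, +6 burnt)
  -> target ignites at step 5
Step 6: cell (0,0)='.' (+3 fires, +5 burnt)
Step 7: cell (0,0)='.' (+2 fires, +3 burnt)
Step 8: cell (0,0)='.' (+1 fires, +2 burnt)
Step 9: cell (0,0)='.' (+0 fires, +1 burnt)
  fire out at step 9

5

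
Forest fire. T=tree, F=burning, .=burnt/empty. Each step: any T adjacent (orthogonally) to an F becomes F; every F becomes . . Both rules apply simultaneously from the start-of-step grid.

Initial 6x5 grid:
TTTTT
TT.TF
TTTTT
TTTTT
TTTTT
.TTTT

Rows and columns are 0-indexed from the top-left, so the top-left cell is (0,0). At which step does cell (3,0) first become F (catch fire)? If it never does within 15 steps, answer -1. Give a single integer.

Step 1: cell (3,0)='T' (+3 fires, +1 burnt)
Step 2: cell (3,0)='T' (+3 fires, +3 burnt)
Step 3: cell (3,0)='T' (+4 fires, +3 burnt)
Step 4: cell (3,0)='T' (+5 fires, +4 burnt)
Step 5: cell (3,0)='T' (+6 fires, +5 burnt)
Step 6: cell (3,0)='F' (+4 fires, +6 burnt)
  -> target ignites at step 6
Step 7: cell (3,0)='.' (+2 fires, +4 burnt)
Step 8: cell (3,0)='.' (+0 fires, +2 burnt)
  fire out at step 8

6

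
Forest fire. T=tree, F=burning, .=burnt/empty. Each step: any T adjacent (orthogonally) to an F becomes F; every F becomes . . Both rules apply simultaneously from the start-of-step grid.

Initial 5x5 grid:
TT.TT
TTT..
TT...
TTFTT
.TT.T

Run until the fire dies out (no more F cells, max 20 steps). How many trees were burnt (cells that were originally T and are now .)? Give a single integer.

Step 1: +3 fires, +1 burnt (F count now 3)
Step 2: +4 fires, +3 burnt (F count now 4)
Step 3: +3 fires, +4 burnt (F count now 3)
Step 4: +3 fires, +3 burnt (F count now 3)
Step 5: +1 fires, +3 burnt (F count now 1)
Step 6: +0 fires, +1 burnt (F count now 0)
Fire out after step 6
Initially T: 16, now '.': 23
Total burnt (originally-T cells now '.'): 14

Answer: 14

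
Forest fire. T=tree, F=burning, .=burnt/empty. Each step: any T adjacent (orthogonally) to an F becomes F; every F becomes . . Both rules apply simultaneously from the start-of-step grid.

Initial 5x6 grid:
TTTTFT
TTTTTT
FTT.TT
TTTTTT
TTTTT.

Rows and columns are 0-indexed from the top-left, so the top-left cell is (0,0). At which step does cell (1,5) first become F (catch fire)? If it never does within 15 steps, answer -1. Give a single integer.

Step 1: cell (1,5)='T' (+6 fires, +2 burnt)
Step 2: cell (1,5)='F' (+9 fires, +6 burnt)
  -> target ignites at step 2
Step 3: cell (1,5)='.' (+6 fires, +9 burnt)
Step 4: cell (1,5)='.' (+4 fires, +6 burnt)
Step 5: cell (1,5)='.' (+1 fires, +4 burnt)
Step 6: cell (1,5)='.' (+0 fires, +1 burnt)
  fire out at step 6

2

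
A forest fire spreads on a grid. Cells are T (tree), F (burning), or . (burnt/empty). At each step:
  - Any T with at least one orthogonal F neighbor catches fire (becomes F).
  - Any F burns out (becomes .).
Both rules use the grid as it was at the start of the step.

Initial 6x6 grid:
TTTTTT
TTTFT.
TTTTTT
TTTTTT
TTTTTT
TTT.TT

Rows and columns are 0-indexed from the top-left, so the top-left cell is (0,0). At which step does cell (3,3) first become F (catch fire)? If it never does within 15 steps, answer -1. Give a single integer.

Step 1: cell (3,3)='T' (+4 fires, +1 burnt)
Step 2: cell (3,3)='F' (+6 fires, +4 burnt)
  -> target ignites at step 2
Step 3: cell (3,3)='.' (+8 fires, +6 burnt)
Step 4: cell (3,3)='.' (+6 fires, +8 burnt)
Step 5: cell (3,3)='.' (+5 fires, +6 burnt)
Step 6: cell (3,3)='.' (+3 fires, +5 burnt)
Step 7: cell (3,3)='.' (+1 fires, +3 burnt)
Step 8: cell (3,3)='.' (+0 fires, +1 burnt)
  fire out at step 8

2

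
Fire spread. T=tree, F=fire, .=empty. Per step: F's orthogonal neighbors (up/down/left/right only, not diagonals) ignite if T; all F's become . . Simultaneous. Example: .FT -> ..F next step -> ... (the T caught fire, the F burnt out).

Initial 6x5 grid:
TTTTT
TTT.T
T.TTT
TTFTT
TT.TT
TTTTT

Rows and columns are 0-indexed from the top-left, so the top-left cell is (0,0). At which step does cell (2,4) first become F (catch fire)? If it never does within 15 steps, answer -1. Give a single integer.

Step 1: cell (2,4)='T' (+3 fires, +1 burnt)
Step 2: cell (2,4)='T' (+6 fires, +3 burnt)
Step 3: cell (2,4)='F' (+8 fires, +6 burnt)
  -> target ignites at step 3
Step 4: cell (2,4)='.' (+7 fires, +8 burnt)
Step 5: cell (2,4)='.' (+2 fires, +7 burnt)
Step 6: cell (2,4)='.' (+0 fires, +2 burnt)
  fire out at step 6

3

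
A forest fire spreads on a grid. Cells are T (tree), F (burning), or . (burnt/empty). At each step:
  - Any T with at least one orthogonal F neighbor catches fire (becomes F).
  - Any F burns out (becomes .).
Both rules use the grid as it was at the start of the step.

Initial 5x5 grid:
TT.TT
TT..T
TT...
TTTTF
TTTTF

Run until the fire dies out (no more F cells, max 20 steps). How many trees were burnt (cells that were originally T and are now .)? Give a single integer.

Answer: 14

Derivation:
Step 1: +2 fires, +2 burnt (F count now 2)
Step 2: +2 fires, +2 burnt (F count now 2)
Step 3: +2 fires, +2 burnt (F count now 2)
Step 4: +3 fires, +2 burnt (F count now 3)
Step 5: +2 fires, +3 burnt (F count now 2)
Step 6: +2 fires, +2 burnt (F count now 2)
Step 7: +1 fires, +2 burnt (F count now 1)
Step 8: +0 fires, +1 burnt (F count now 0)
Fire out after step 8
Initially T: 17, now '.': 22
Total burnt (originally-T cells now '.'): 14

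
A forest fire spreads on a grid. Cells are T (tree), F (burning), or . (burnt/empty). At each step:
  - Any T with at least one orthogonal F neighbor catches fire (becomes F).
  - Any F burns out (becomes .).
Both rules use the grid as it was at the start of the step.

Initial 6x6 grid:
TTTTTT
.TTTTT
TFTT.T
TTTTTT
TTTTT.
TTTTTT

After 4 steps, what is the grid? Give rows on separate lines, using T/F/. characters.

Step 1: 4 trees catch fire, 1 burn out
  TTTTTT
  .FTTTT
  F.FT.T
  TFTTTT
  TTTTT.
  TTTTTT
Step 2: 6 trees catch fire, 4 burn out
  TFTTTT
  ..FTTT
  ...F.T
  F.FTTT
  TFTTT.
  TTTTTT
Step 3: 7 trees catch fire, 6 burn out
  F.FTTT
  ...FTT
  .....T
  ...FTT
  F.FTT.
  TFTTTT
Step 4: 6 trees catch fire, 7 burn out
  ...FTT
  ....FT
  .....T
  ....FT
  ...FT.
  F.FTTT

...FTT
....FT
.....T
....FT
...FT.
F.FTTT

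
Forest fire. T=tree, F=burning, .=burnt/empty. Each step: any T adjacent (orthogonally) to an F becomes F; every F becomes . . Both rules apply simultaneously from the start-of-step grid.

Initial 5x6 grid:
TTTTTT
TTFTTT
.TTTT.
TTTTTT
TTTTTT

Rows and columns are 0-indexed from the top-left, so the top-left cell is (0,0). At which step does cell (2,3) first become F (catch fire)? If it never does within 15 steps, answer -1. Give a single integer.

Step 1: cell (2,3)='T' (+4 fires, +1 burnt)
Step 2: cell (2,3)='F' (+7 fires, +4 burnt)
  -> target ignites at step 2
Step 3: cell (2,3)='.' (+7 fires, +7 burnt)
Step 4: cell (2,3)='.' (+5 fires, +7 burnt)
Step 5: cell (2,3)='.' (+3 fires, +5 burnt)
Step 6: cell (2,3)='.' (+1 fires, +3 burnt)
Step 7: cell (2,3)='.' (+0 fires, +1 burnt)
  fire out at step 7

2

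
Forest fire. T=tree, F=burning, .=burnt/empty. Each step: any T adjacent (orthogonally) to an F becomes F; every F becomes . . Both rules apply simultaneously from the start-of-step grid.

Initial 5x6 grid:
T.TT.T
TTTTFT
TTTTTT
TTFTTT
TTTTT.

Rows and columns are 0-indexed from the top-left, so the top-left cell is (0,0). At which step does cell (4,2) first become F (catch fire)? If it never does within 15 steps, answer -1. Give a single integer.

Step 1: cell (4,2)='F' (+7 fires, +2 burnt)
  -> target ignites at step 1
Step 2: cell (4,2)='.' (+10 fires, +7 burnt)
Step 3: cell (4,2)='.' (+6 fires, +10 burnt)
Step 4: cell (4,2)='.' (+1 fires, +6 burnt)
Step 5: cell (4,2)='.' (+1 fires, +1 burnt)
Step 6: cell (4,2)='.' (+0 fires, +1 burnt)
  fire out at step 6

1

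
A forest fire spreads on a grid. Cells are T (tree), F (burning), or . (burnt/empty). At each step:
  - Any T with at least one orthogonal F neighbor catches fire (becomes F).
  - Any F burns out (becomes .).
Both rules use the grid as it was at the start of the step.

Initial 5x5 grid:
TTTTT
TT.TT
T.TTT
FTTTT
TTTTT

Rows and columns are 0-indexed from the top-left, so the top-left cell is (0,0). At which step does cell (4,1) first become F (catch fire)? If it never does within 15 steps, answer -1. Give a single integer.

Step 1: cell (4,1)='T' (+3 fires, +1 burnt)
Step 2: cell (4,1)='F' (+3 fires, +3 burnt)
  -> target ignites at step 2
Step 3: cell (4,1)='.' (+5 fires, +3 burnt)
Step 4: cell (4,1)='.' (+4 fires, +5 burnt)
Step 5: cell (4,1)='.' (+4 fires, +4 burnt)
Step 6: cell (4,1)='.' (+2 fires, +4 burnt)
Step 7: cell (4,1)='.' (+1 fires, +2 burnt)
Step 8: cell (4,1)='.' (+0 fires, +1 burnt)
  fire out at step 8

2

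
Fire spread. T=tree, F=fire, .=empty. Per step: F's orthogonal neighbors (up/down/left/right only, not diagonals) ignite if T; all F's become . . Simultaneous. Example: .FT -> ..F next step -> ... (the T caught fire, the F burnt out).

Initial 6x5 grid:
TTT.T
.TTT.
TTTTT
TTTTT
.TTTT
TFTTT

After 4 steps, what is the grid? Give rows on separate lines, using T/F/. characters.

Step 1: 3 trees catch fire, 1 burn out
  TTT.T
  .TTT.
  TTTTT
  TTTTT
  .FTTT
  F.FTT
Step 2: 3 trees catch fire, 3 burn out
  TTT.T
  .TTT.
  TTTTT
  TFTTT
  ..FTT
  ...FT
Step 3: 5 trees catch fire, 3 burn out
  TTT.T
  .TTT.
  TFTTT
  F.FTT
  ...FT
  ....F
Step 4: 5 trees catch fire, 5 burn out
  TTT.T
  .FTT.
  F.FTT
  ...FT
  ....F
  .....

TTT.T
.FTT.
F.FTT
...FT
....F
.....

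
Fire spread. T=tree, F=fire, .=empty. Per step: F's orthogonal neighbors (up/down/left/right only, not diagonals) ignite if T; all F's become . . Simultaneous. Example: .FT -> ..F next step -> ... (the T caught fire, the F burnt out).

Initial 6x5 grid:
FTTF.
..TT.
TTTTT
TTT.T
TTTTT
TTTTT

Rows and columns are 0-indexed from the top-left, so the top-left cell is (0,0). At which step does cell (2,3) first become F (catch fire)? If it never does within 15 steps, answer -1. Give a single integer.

Step 1: cell (2,3)='T' (+3 fires, +2 burnt)
Step 2: cell (2,3)='F' (+2 fires, +3 burnt)
  -> target ignites at step 2
Step 3: cell (2,3)='.' (+2 fires, +2 burnt)
Step 4: cell (2,3)='.' (+3 fires, +2 burnt)
Step 5: cell (2,3)='.' (+4 fires, +3 burnt)
Step 6: cell (2,3)='.' (+5 fires, +4 burnt)
Step 7: cell (2,3)='.' (+3 fires, +5 burnt)
Step 8: cell (2,3)='.' (+1 fires, +3 burnt)
Step 9: cell (2,3)='.' (+0 fires, +1 burnt)
  fire out at step 9

2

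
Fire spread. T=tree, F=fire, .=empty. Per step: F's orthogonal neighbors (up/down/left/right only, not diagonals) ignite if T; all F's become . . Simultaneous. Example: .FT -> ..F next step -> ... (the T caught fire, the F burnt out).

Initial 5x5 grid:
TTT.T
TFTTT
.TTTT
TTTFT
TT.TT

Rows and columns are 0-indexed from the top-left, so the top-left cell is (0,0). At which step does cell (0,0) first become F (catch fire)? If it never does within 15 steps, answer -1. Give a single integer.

Step 1: cell (0,0)='T' (+8 fires, +2 burnt)
Step 2: cell (0,0)='F' (+7 fires, +8 burnt)
  -> target ignites at step 2
Step 3: cell (0,0)='.' (+3 fires, +7 burnt)
Step 4: cell (0,0)='.' (+2 fires, +3 burnt)
Step 5: cell (0,0)='.' (+0 fires, +2 burnt)
  fire out at step 5

2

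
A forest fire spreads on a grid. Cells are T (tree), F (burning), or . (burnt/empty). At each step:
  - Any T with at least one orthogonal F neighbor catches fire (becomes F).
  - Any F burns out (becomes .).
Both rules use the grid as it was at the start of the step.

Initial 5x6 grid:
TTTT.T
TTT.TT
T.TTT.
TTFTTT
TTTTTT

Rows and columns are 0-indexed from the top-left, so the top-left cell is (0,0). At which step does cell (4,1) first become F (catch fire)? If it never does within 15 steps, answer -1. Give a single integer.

Step 1: cell (4,1)='T' (+4 fires, +1 burnt)
Step 2: cell (4,1)='F' (+6 fires, +4 burnt)
  -> target ignites at step 2
Step 3: cell (4,1)='.' (+7 fires, +6 burnt)
Step 4: cell (4,1)='.' (+5 fires, +7 burnt)
Step 5: cell (4,1)='.' (+2 fires, +5 burnt)
Step 6: cell (4,1)='.' (+1 fires, +2 burnt)
Step 7: cell (4,1)='.' (+0 fires, +1 burnt)
  fire out at step 7

2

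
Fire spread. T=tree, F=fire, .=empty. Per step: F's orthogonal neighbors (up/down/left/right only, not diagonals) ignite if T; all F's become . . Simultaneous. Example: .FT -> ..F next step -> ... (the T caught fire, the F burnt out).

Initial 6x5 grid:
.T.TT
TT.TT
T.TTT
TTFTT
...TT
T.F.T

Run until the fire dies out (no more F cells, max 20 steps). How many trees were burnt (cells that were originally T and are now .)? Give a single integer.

Step 1: +3 fires, +2 burnt (F count now 3)
Step 2: +4 fires, +3 burnt (F count now 4)
Step 3: +4 fires, +4 burnt (F count now 4)
Step 4: +4 fires, +4 burnt (F count now 4)
Step 5: +2 fires, +4 burnt (F count now 2)
Step 6: +1 fires, +2 burnt (F count now 1)
Step 7: +0 fires, +1 burnt (F count now 0)
Fire out after step 7
Initially T: 19, now '.': 29
Total burnt (originally-T cells now '.'): 18

Answer: 18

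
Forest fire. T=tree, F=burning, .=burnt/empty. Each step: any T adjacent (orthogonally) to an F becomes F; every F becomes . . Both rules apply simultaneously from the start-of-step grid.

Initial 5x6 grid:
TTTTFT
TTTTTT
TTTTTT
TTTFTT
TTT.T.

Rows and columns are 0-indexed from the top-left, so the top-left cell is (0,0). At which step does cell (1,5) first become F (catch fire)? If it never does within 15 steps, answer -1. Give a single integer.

Step 1: cell (1,5)='T' (+6 fires, +2 burnt)
Step 2: cell (1,5)='F' (+9 fires, +6 burnt)
  -> target ignites at step 2
Step 3: cell (1,5)='.' (+6 fires, +9 burnt)
Step 4: cell (1,5)='.' (+4 fires, +6 burnt)
Step 5: cell (1,5)='.' (+1 fires, +4 burnt)
Step 6: cell (1,5)='.' (+0 fires, +1 burnt)
  fire out at step 6

2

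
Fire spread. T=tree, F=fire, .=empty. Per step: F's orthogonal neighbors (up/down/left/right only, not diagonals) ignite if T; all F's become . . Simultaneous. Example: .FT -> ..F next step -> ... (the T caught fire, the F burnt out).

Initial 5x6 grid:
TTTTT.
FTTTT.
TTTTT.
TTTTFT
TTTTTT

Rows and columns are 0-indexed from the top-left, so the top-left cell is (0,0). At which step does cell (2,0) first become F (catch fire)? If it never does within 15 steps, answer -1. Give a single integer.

Step 1: cell (2,0)='F' (+7 fires, +2 burnt)
  -> target ignites at step 1
Step 2: cell (2,0)='.' (+9 fires, +7 burnt)
Step 3: cell (2,0)='.' (+7 fires, +9 burnt)
Step 4: cell (2,0)='.' (+2 fires, +7 burnt)
Step 5: cell (2,0)='.' (+0 fires, +2 burnt)
  fire out at step 5

1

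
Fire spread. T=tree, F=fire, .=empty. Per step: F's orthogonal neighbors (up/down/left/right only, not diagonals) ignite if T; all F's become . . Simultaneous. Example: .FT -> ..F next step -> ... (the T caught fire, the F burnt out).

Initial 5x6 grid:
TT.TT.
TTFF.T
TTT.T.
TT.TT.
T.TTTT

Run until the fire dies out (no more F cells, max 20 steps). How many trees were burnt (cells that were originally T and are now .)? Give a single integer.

Step 1: +3 fires, +2 burnt (F count now 3)
Step 2: +4 fires, +3 burnt (F count now 4)
Step 3: +3 fires, +4 burnt (F count now 3)
Step 4: +1 fires, +3 burnt (F count now 1)
Step 5: +1 fires, +1 burnt (F count now 1)
Step 6: +0 fires, +1 burnt (F count now 0)
Fire out after step 6
Initially T: 20, now '.': 22
Total burnt (originally-T cells now '.'): 12

Answer: 12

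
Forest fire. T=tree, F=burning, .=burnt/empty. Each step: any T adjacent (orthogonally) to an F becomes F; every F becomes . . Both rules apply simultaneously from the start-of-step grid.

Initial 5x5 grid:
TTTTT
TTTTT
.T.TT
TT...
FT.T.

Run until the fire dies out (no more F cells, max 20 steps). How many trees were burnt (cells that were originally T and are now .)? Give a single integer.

Answer: 16

Derivation:
Step 1: +2 fires, +1 burnt (F count now 2)
Step 2: +1 fires, +2 burnt (F count now 1)
Step 3: +1 fires, +1 burnt (F count now 1)
Step 4: +1 fires, +1 burnt (F count now 1)
Step 5: +3 fires, +1 burnt (F count now 3)
Step 6: +3 fires, +3 burnt (F count now 3)
Step 7: +3 fires, +3 burnt (F count now 3)
Step 8: +2 fires, +3 burnt (F count now 2)
Step 9: +0 fires, +2 burnt (F count now 0)
Fire out after step 9
Initially T: 17, now '.': 24
Total burnt (originally-T cells now '.'): 16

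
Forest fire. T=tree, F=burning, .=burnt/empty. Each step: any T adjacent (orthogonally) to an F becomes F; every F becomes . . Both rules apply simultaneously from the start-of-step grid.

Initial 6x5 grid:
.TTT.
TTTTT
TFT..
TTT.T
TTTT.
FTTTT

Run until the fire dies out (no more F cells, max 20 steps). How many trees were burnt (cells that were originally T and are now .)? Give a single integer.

Step 1: +6 fires, +2 burnt (F count now 6)
Step 2: +7 fires, +6 burnt (F count now 7)
Step 3: +4 fires, +7 burnt (F count now 4)
Step 4: +4 fires, +4 burnt (F count now 4)
Step 5: +0 fires, +4 burnt (F count now 0)
Fire out after step 5
Initially T: 22, now '.': 29
Total burnt (originally-T cells now '.'): 21

Answer: 21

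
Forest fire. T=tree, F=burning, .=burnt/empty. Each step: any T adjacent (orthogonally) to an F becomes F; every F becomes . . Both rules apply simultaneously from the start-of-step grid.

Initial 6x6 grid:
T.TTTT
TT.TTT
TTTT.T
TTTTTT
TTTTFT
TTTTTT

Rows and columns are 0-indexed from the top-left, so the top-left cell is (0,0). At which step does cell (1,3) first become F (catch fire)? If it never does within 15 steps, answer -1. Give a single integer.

Step 1: cell (1,3)='T' (+4 fires, +1 burnt)
Step 2: cell (1,3)='T' (+5 fires, +4 burnt)
Step 3: cell (1,3)='T' (+5 fires, +5 burnt)
Step 4: cell (1,3)='F' (+6 fires, +5 burnt)
  -> target ignites at step 4
Step 5: cell (1,3)='.' (+6 fires, +6 burnt)
Step 6: cell (1,3)='.' (+4 fires, +6 burnt)
Step 7: cell (1,3)='.' (+1 fires, +4 burnt)
Step 8: cell (1,3)='.' (+1 fires, +1 burnt)
Step 9: cell (1,3)='.' (+0 fires, +1 burnt)
  fire out at step 9

4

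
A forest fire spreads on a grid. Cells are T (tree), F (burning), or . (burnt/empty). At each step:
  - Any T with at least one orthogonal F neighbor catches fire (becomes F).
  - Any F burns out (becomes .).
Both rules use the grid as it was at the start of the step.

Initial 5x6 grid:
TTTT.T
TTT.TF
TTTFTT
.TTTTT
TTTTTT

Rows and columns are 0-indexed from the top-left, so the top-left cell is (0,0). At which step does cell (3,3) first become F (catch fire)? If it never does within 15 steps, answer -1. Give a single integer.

Step 1: cell (3,3)='F' (+6 fires, +2 burnt)
  -> target ignites at step 1
Step 2: cell (3,3)='.' (+6 fires, +6 burnt)
Step 3: cell (3,3)='.' (+7 fires, +6 burnt)
Step 4: cell (3,3)='.' (+4 fires, +7 burnt)
Step 5: cell (3,3)='.' (+2 fires, +4 burnt)
Step 6: cell (3,3)='.' (+0 fires, +2 burnt)
  fire out at step 6

1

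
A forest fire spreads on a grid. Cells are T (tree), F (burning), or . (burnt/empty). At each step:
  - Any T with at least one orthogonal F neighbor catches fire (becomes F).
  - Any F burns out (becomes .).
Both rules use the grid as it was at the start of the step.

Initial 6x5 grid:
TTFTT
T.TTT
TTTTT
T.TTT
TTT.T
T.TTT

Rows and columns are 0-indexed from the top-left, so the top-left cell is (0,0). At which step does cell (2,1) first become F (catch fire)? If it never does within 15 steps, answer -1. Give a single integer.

Step 1: cell (2,1)='T' (+3 fires, +1 burnt)
Step 2: cell (2,1)='T' (+4 fires, +3 burnt)
Step 3: cell (2,1)='F' (+5 fires, +4 burnt)
  -> target ignites at step 3
Step 4: cell (2,1)='.' (+4 fires, +5 burnt)
Step 5: cell (2,1)='.' (+4 fires, +4 burnt)
Step 6: cell (2,1)='.' (+3 fires, +4 burnt)
Step 7: cell (2,1)='.' (+2 fires, +3 burnt)
Step 8: cell (2,1)='.' (+0 fires, +2 burnt)
  fire out at step 8

3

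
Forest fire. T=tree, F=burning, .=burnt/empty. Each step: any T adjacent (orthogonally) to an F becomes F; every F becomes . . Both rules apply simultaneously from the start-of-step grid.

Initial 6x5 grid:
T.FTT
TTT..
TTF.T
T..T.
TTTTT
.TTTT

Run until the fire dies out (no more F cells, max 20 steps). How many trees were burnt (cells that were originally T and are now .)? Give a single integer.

Answer: 19

Derivation:
Step 1: +3 fires, +2 burnt (F count now 3)
Step 2: +3 fires, +3 burnt (F count now 3)
Step 3: +2 fires, +3 burnt (F count now 2)
Step 4: +2 fires, +2 burnt (F count now 2)
Step 5: +1 fires, +2 burnt (F count now 1)
Step 6: +2 fires, +1 burnt (F count now 2)
Step 7: +2 fires, +2 burnt (F count now 2)
Step 8: +3 fires, +2 burnt (F count now 3)
Step 9: +1 fires, +3 burnt (F count now 1)
Step 10: +0 fires, +1 burnt (F count now 0)
Fire out after step 10
Initially T: 20, now '.': 29
Total burnt (originally-T cells now '.'): 19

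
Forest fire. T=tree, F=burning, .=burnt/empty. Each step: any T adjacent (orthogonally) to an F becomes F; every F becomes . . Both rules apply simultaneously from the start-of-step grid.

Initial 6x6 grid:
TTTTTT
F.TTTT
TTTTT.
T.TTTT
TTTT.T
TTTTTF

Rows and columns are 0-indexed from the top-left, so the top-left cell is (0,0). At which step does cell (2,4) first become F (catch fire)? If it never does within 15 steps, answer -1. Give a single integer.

Step 1: cell (2,4)='T' (+4 fires, +2 burnt)
Step 2: cell (2,4)='T' (+5 fires, +4 burnt)
Step 3: cell (2,4)='T' (+6 fires, +5 burnt)
Step 4: cell (2,4)='F' (+10 fires, +6 burnt)
  -> target ignites at step 4
Step 5: cell (2,4)='.' (+3 fires, +10 burnt)
Step 6: cell (2,4)='.' (+2 fires, +3 burnt)
Step 7: cell (2,4)='.' (+0 fires, +2 burnt)
  fire out at step 7

4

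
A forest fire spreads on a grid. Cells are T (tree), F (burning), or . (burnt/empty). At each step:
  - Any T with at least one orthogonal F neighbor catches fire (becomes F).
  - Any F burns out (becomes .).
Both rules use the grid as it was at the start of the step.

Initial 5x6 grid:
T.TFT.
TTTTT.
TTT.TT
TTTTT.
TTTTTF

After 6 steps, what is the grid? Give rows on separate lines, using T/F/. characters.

Step 1: 4 trees catch fire, 2 burn out
  T.F.F.
  TTTFT.
  TTT.TT
  TTTTT.
  TTTTF.
Step 2: 4 trees catch fire, 4 burn out
  T.....
  TTF.F.
  TTT.TT
  TTTTF.
  TTTF..
Step 3: 5 trees catch fire, 4 burn out
  T.....
  TF....
  TTF.FT
  TTTF..
  TTF...
Step 4: 5 trees catch fire, 5 burn out
  T.....
  F.....
  TF...F
  TTF...
  TF....
Step 5: 4 trees catch fire, 5 burn out
  F.....
  ......
  F.....
  TF....
  F.....
Step 6: 1 trees catch fire, 4 burn out
  ......
  ......
  ......
  F.....
  ......

......
......
......
F.....
......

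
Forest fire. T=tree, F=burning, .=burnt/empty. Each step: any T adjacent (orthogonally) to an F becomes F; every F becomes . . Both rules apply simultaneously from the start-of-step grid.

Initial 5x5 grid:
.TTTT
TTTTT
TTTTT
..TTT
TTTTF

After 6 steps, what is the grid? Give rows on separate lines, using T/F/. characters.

Step 1: 2 trees catch fire, 1 burn out
  .TTTT
  TTTTT
  TTTTT
  ..TTF
  TTTF.
Step 2: 3 trees catch fire, 2 burn out
  .TTTT
  TTTTT
  TTTTF
  ..TF.
  TTF..
Step 3: 4 trees catch fire, 3 burn out
  .TTTT
  TTTTF
  TTTF.
  ..F..
  TF...
Step 4: 4 trees catch fire, 4 burn out
  .TTTF
  TTTF.
  TTF..
  .....
  F....
Step 5: 3 trees catch fire, 4 burn out
  .TTF.
  TTF..
  TF...
  .....
  .....
Step 6: 3 trees catch fire, 3 burn out
  .TF..
  TF...
  F....
  .....
  .....

.TF..
TF...
F....
.....
.....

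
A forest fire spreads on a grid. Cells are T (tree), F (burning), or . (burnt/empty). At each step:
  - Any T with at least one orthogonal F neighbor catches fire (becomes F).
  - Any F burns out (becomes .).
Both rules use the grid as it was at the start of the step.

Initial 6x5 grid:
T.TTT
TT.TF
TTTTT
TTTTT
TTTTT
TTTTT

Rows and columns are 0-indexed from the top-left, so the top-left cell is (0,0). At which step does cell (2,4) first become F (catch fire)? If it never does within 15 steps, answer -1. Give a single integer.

Step 1: cell (2,4)='F' (+3 fires, +1 burnt)
  -> target ignites at step 1
Step 2: cell (2,4)='.' (+3 fires, +3 burnt)
Step 3: cell (2,4)='.' (+4 fires, +3 burnt)
Step 4: cell (2,4)='.' (+4 fires, +4 burnt)
Step 5: cell (2,4)='.' (+5 fires, +4 burnt)
Step 6: cell (2,4)='.' (+4 fires, +5 burnt)
Step 7: cell (2,4)='.' (+3 fires, +4 burnt)
Step 8: cell (2,4)='.' (+1 fires, +3 burnt)
Step 9: cell (2,4)='.' (+0 fires, +1 burnt)
  fire out at step 9

1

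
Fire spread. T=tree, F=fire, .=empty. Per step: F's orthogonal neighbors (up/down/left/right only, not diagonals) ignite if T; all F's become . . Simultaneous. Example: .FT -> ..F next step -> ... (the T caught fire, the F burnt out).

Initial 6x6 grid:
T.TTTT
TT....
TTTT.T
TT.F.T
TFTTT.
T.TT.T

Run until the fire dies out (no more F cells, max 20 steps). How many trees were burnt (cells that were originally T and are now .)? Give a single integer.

Answer: 16

Derivation:
Step 1: +5 fires, +2 burnt (F count now 5)
Step 2: +7 fires, +5 burnt (F count now 7)
Step 3: +2 fires, +7 burnt (F count now 2)
Step 4: +1 fires, +2 burnt (F count now 1)
Step 5: +1 fires, +1 burnt (F count now 1)
Step 6: +0 fires, +1 burnt (F count now 0)
Fire out after step 6
Initially T: 23, now '.': 29
Total burnt (originally-T cells now '.'): 16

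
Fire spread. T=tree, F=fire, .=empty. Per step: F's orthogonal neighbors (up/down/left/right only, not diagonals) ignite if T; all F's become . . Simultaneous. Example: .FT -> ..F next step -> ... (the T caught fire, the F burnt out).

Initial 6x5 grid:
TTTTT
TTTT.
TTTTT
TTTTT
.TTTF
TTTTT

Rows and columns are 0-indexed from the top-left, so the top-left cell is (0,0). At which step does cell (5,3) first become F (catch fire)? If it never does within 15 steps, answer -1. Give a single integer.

Step 1: cell (5,3)='T' (+3 fires, +1 burnt)
Step 2: cell (5,3)='F' (+4 fires, +3 burnt)
  -> target ignites at step 2
Step 3: cell (5,3)='.' (+4 fires, +4 burnt)
Step 4: cell (5,3)='.' (+4 fires, +4 burnt)
Step 5: cell (5,3)='.' (+5 fires, +4 burnt)
Step 6: cell (5,3)='.' (+4 fires, +5 burnt)
Step 7: cell (5,3)='.' (+2 fires, +4 burnt)
Step 8: cell (5,3)='.' (+1 fires, +2 burnt)
Step 9: cell (5,3)='.' (+0 fires, +1 burnt)
  fire out at step 9

2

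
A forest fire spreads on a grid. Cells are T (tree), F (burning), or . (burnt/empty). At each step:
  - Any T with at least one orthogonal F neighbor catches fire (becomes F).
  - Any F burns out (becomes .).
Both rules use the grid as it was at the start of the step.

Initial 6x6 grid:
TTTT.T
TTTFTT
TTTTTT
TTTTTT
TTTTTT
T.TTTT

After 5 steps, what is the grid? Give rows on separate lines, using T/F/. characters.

Step 1: 4 trees catch fire, 1 burn out
  TTTF.T
  TTF.FT
  TTTFTT
  TTTTTT
  TTTTTT
  T.TTTT
Step 2: 6 trees catch fire, 4 burn out
  TTF..T
  TF...F
  TTF.FT
  TTTFTT
  TTTTTT
  T.TTTT
Step 3: 8 trees catch fire, 6 burn out
  TF...F
  F.....
  TF...F
  TTF.FT
  TTTFTT
  T.TTTT
Step 4: 7 trees catch fire, 8 burn out
  F.....
  ......
  F.....
  TF...F
  TTF.FT
  T.TFTT
Step 5: 5 trees catch fire, 7 burn out
  ......
  ......
  ......
  F.....
  TF...F
  T.F.FT

......
......
......
F.....
TF...F
T.F.FT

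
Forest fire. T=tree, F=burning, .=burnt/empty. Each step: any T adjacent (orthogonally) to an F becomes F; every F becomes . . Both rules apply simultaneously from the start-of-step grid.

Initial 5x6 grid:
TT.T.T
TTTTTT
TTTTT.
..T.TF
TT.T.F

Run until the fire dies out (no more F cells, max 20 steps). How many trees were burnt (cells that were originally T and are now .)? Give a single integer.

Answer: 17

Derivation:
Step 1: +1 fires, +2 burnt (F count now 1)
Step 2: +1 fires, +1 burnt (F count now 1)
Step 3: +2 fires, +1 burnt (F count now 2)
Step 4: +3 fires, +2 burnt (F count now 3)
Step 5: +5 fires, +3 burnt (F count now 5)
Step 6: +2 fires, +5 burnt (F count now 2)
Step 7: +2 fires, +2 burnt (F count now 2)
Step 8: +1 fires, +2 burnt (F count now 1)
Step 9: +0 fires, +1 burnt (F count now 0)
Fire out after step 9
Initially T: 20, now '.': 27
Total burnt (originally-T cells now '.'): 17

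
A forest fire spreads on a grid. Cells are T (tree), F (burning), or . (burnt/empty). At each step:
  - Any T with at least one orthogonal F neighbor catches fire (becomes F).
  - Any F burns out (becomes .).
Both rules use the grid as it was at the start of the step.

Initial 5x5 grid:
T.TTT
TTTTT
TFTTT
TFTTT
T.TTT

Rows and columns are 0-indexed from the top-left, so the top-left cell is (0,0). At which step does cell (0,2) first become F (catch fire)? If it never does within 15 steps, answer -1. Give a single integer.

Step 1: cell (0,2)='T' (+5 fires, +2 burnt)
Step 2: cell (0,2)='T' (+6 fires, +5 burnt)
Step 3: cell (0,2)='F' (+6 fires, +6 burnt)
  -> target ignites at step 3
Step 4: cell (0,2)='.' (+3 fires, +6 burnt)
Step 5: cell (0,2)='.' (+1 fires, +3 burnt)
Step 6: cell (0,2)='.' (+0 fires, +1 burnt)
  fire out at step 6

3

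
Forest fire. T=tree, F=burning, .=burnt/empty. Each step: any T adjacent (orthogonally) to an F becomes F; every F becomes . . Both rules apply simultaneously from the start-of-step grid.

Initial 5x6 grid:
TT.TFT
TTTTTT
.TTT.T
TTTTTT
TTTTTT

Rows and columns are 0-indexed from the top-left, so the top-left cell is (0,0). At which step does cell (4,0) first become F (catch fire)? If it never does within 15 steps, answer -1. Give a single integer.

Step 1: cell (4,0)='T' (+3 fires, +1 burnt)
Step 2: cell (4,0)='T' (+2 fires, +3 burnt)
Step 3: cell (4,0)='T' (+3 fires, +2 burnt)
Step 4: cell (4,0)='T' (+4 fires, +3 burnt)
Step 5: cell (4,0)='T' (+7 fires, +4 burnt)
Step 6: cell (4,0)='T' (+4 fires, +7 burnt)
Step 7: cell (4,0)='T' (+2 fires, +4 burnt)
Step 8: cell (4,0)='F' (+1 fires, +2 burnt)
  -> target ignites at step 8
Step 9: cell (4,0)='.' (+0 fires, +1 burnt)
  fire out at step 9

8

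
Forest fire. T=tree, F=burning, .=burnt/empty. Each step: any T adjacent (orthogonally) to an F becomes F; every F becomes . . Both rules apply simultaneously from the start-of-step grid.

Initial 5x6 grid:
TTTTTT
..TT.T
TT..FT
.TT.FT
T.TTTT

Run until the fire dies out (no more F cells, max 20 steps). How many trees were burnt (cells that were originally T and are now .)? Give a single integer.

Step 1: +3 fires, +2 burnt (F count now 3)
Step 2: +3 fires, +3 burnt (F count now 3)
Step 3: +2 fires, +3 burnt (F count now 2)
Step 4: +2 fires, +2 burnt (F count now 2)
Step 5: +2 fires, +2 burnt (F count now 2)
Step 6: +3 fires, +2 burnt (F count now 3)
Step 7: +3 fires, +3 burnt (F count now 3)
Step 8: +1 fires, +3 burnt (F count now 1)
Step 9: +0 fires, +1 burnt (F count now 0)
Fire out after step 9
Initially T: 20, now '.': 29
Total burnt (originally-T cells now '.'): 19

Answer: 19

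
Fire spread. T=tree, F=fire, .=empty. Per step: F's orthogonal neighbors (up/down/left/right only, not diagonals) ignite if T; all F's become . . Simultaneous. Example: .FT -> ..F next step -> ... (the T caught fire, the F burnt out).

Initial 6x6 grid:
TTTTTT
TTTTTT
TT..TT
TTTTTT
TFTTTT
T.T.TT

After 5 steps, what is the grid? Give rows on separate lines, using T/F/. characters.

Step 1: 3 trees catch fire, 1 burn out
  TTTTTT
  TTTTTT
  TT..TT
  TFTTTT
  F.FTTT
  T.T.TT
Step 2: 6 trees catch fire, 3 burn out
  TTTTTT
  TTTTTT
  TF..TT
  F.FTTT
  ...FTT
  F.F.TT
Step 3: 4 trees catch fire, 6 burn out
  TTTTTT
  TFTTTT
  F...TT
  ...FTT
  ....FT
  ....TT
Step 4: 6 trees catch fire, 4 burn out
  TFTTTT
  F.FTTT
  ....TT
  ....FT
  .....F
  ....FT
Step 5: 6 trees catch fire, 6 burn out
  F.FTTT
  ...FTT
  ....FT
  .....F
  ......
  .....F

F.FTTT
...FTT
....FT
.....F
......
.....F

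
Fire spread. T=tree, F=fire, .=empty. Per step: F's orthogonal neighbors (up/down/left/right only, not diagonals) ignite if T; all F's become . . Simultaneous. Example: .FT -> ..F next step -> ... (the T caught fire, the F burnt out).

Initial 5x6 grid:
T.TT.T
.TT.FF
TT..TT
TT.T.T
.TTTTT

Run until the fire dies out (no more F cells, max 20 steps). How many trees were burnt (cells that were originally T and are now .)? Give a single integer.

Step 1: +3 fires, +2 burnt (F count now 3)
Step 2: +1 fires, +3 burnt (F count now 1)
Step 3: +1 fires, +1 burnt (F count now 1)
Step 4: +1 fires, +1 burnt (F count now 1)
Step 5: +1 fires, +1 burnt (F count now 1)
Step 6: +2 fires, +1 burnt (F count now 2)
Step 7: +1 fires, +2 burnt (F count now 1)
Step 8: +1 fires, +1 burnt (F count now 1)
Step 9: +2 fires, +1 burnt (F count now 2)
Step 10: +2 fires, +2 burnt (F count now 2)
Step 11: +1 fires, +2 burnt (F count now 1)
Step 12: +1 fires, +1 burnt (F count now 1)
Step 13: +1 fires, +1 burnt (F count now 1)
Step 14: +0 fires, +1 burnt (F count now 0)
Fire out after step 14
Initially T: 19, now '.': 29
Total burnt (originally-T cells now '.'): 18

Answer: 18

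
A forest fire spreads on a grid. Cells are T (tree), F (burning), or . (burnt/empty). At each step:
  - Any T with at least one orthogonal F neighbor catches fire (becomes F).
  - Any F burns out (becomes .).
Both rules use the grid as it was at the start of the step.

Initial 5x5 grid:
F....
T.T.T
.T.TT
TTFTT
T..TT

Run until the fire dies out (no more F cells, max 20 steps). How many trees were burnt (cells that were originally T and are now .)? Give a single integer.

Step 1: +3 fires, +2 burnt (F count now 3)
Step 2: +5 fires, +3 burnt (F count now 5)
Step 3: +3 fires, +5 burnt (F count now 3)
Step 4: +1 fires, +3 burnt (F count now 1)
Step 5: +0 fires, +1 burnt (F count now 0)
Fire out after step 5
Initially T: 13, now '.': 24
Total burnt (originally-T cells now '.'): 12

Answer: 12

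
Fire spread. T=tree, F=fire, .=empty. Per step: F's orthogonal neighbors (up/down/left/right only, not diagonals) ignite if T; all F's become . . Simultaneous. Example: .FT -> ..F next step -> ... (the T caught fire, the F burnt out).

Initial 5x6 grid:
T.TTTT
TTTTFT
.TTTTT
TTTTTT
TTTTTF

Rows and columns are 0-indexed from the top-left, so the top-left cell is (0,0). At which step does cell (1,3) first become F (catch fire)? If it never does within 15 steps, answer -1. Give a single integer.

Step 1: cell (1,3)='F' (+6 fires, +2 burnt)
  -> target ignites at step 1
Step 2: cell (1,3)='.' (+7 fires, +6 burnt)
Step 3: cell (1,3)='.' (+5 fires, +7 burnt)
Step 4: cell (1,3)='.' (+4 fires, +5 burnt)
Step 5: cell (1,3)='.' (+3 fires, +4 burnt)
Step 6: cell (1,3)='.' (+1 fires, +3 burnt)
Step 7: cell (1,3)='.' (+0 fires, +1 burnt)
  fire out at step 7

1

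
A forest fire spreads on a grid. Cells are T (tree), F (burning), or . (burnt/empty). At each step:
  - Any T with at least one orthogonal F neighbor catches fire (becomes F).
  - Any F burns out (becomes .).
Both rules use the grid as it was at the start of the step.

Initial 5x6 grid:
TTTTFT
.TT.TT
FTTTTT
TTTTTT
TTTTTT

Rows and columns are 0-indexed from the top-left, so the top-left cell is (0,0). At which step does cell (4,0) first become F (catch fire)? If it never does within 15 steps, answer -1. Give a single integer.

Step 1: cell (4,0)='T' (+5 fires, +2 burnt)
Step 2: cell (4,0)='F' (+7 fires, +5 burnt)
  -> target ignites at step 2
Step 3: cell (4,0)='.' (+7 fires, +7 burnt)
Step 4: cell (4,0)='.' (+5 fires, +7 burnt)
Step 5: cell (4,0)='.' (+2 fires, +5 burnt)
Step 6: cell (4,0)='.' (+0 fires, +2 burnt)
  fire out at step 6

2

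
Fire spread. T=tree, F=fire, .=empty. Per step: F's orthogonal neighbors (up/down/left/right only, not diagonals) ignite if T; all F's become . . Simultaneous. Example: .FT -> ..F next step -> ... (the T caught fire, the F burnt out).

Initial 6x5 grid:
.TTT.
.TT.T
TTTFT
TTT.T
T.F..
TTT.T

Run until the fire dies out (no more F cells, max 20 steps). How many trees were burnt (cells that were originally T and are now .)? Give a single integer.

Step 1: +4 fires, +2 burnt (F count now 4)
Step 2: +6 fires, +4 burnt (F count now 6)
Step 3: +5 fires, +6 burnt (F count now 5)
Step 4: +3 fires, +5 burnt (F count now 3)
Step 5: +0 fires, +3 burnt (F count now 0)
Fire out after step 5
Initially T: 19, now '.': 29
Total burnt (originally-T cells now '.'): 18

Answer: 18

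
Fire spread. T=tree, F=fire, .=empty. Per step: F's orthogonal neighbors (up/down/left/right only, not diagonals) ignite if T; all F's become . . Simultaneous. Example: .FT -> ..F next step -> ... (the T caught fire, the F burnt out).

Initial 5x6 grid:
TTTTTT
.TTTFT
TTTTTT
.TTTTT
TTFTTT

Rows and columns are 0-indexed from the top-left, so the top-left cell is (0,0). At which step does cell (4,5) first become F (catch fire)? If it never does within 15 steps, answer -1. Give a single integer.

Step 1: cell (4,5)='T' (+7 fires, +2 burnt)
Step 2: cell (4,5)='T' (+11 fires, +7 burnt)
Step 3: cell (4,5)='F' (+5 fires, +11 burnt)
  -> target ignites at step 3
Step 4: cell (4,5)='.' (+2 fires, +5 burnt)
Step 5: cell (4,5)='.' (+1 fires, +2 burnt)
Step 6: cell (4,5)='.' (+0 fires, +1 burnt)
  fire out at step 6

3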